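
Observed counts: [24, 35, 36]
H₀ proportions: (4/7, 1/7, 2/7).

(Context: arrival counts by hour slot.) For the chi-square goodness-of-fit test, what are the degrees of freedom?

degrees of freedom = 2

df = k − 1 = 3 − 1 = 2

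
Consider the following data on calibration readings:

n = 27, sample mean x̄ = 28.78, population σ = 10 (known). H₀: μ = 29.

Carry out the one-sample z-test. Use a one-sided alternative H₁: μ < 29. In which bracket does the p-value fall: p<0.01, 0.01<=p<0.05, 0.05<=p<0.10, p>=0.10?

SE = σ/√n = 10/√27 = 1.9245
z = (x̄−μ₀)/SE = (28.78−29)/1.9245 = -0.1143
p-value (one-sided, H₁ less) = 0.45449
→ bracket: p>=0.10

p-value bracket: p>=0.10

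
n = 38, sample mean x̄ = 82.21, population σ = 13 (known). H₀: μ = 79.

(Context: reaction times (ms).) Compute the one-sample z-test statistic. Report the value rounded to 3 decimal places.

SE = σ/√n = 13/√38 = 2.1089
z = (x̄−μ₀)/SE = (82.21−79)/2.1089 = 1.5221

test statistic = 1.522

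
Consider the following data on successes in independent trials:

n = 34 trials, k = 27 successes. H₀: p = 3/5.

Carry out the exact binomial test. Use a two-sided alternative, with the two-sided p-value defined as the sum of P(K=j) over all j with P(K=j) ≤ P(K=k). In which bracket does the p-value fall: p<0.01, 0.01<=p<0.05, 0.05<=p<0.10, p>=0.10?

p-value bracket: 0.01<=p<0.05

Exact binomial: n=34, k=27, p₀=3/5=0.6000
P(X=j) = C(n,j)·p₀^j·(1−p₀)^(n−j); p = Σ P(X=j) over j with P(X=j) ≤ P(X=27)
p-value (two-sided) = 0.02224
→ bracket: 0.01<=p<0.05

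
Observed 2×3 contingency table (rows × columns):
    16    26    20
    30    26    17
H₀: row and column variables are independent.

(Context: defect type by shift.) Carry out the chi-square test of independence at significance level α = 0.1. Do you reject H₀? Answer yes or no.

Row totals [62, 73], col totals [46, 52, 37], n=135
χ² = (16−21.13)²/21.13 + (26−23.88)²/23.88 + (20−16.99)²/16.99 + (30−24.87)²/24.87 + (26−28.12)²/28.12 + (17−20.01)²/20.01 = 3.6319
df = 2
p-value (upper-tail) = 0.16268
At α=0.1: p ≥ α → fail to reject H₀

reject H₀: no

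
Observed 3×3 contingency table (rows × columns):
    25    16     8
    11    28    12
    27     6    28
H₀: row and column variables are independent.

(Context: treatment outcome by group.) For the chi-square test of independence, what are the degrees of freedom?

degrees of freedom = 4

df = (r−1)(c−1) = (3−1)·(3−1) = 4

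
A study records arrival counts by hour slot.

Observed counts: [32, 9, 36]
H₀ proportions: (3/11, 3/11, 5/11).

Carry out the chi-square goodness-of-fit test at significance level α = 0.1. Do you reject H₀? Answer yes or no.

reject H₀: yes

n = 77; E_i = n·p_i = [21.00, 21.00, 35.00]
χ² = (32−21.00)²/21.00 + (9−21.00)²/21.00 + (36−35.00)²/35.00 = 12.6476
df = 2
p-value (upper-tail) = 0.00179
At α=0.1: p < α → reject H₀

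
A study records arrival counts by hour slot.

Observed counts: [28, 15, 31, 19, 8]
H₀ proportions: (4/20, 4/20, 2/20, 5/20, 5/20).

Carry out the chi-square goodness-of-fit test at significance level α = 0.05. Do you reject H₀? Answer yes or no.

reject H₀: yes

n = 101; E_i = n·p_i = [20.20, 20.20, 10.10, 25.25, 25.25]
χ² = (28−20.20)²/20.20 + (15−20.20)²/20.20 + (31−10.10)²/10.10 + (19−25.25)²/25.25 + (8−25.25)²/25.25 = 60.9307
df = 4
p-value (upper-tail) = 0.00000
At α=0.05: p < α → reject H₀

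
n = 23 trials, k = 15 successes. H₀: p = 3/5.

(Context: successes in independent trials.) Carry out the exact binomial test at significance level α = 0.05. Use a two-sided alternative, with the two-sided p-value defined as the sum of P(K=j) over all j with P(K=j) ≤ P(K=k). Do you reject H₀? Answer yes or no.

Exact binomial: n=23, k=15, p₀=3/5=0.6000
P(X=j) = C(n,j)·p₀^j·(1−p₀)^(n−j); p = Σ P(X=j) over j with P(X=j) ≤ P(X=15)
p-value (two-sided) = 0.67545
At α=0.05: p ≥ α → fail to reject H₀

reject H₀: no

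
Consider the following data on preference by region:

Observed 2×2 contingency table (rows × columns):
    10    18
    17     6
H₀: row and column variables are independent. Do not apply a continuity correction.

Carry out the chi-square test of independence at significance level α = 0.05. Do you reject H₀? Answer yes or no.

reject H₀: yes

Row totals [28, 23], col totals [27, 24], n=51
χ² = (10−14.82)²/14.82 + (18−13.18)²/13.18 + (17−12.18)²/12.18 + (6−10.82)²/10.82 = 7.3957
df = 1
p-value (upper-tail) = 0.00654
At α=0.05: p < α → reject H₀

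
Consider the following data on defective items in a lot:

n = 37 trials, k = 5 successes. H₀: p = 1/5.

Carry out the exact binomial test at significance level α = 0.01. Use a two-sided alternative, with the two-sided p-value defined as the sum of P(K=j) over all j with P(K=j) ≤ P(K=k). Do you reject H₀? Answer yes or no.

reject H₀: no

Exact binomial: n=37, k=5, p₀=1/5=0.2000
P(X=j) = C(n,j)·p₀^j·(1−p₀)^(n−j); p = Σ P(X=j) over j with P(X=j) ≤ P(X=5)
p-value (two-sided) = 0.41337
At α=0.01: p ≥ α → fail to reject H₀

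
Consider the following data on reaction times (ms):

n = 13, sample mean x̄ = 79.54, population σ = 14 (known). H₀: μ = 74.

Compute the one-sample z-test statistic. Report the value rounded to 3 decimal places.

SE = σ/√n = 14/√13 = 3.8829
z = (x̄−μ₀)/SE = (79.54−74)/3.8829 = 1.4268

test statistic = 1.427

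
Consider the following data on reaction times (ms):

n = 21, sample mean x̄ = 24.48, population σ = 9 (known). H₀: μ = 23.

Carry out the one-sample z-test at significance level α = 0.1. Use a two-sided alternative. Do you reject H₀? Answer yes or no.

SE = σ/√n = 9/√21 = 1.9640
z = (x̄−μ₀)/SE = (24.48−23)/1.9640 = 0.7536
p-value (two-sided) = 0.45110
At α=0.1: p ≥ α → fail to reject H₀

reject H₀: no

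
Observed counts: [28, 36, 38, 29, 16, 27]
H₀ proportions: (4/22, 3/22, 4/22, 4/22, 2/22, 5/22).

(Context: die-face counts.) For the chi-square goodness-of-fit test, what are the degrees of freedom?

degrees of freedom = 5

df = k − 1 = 6 − 1 = 5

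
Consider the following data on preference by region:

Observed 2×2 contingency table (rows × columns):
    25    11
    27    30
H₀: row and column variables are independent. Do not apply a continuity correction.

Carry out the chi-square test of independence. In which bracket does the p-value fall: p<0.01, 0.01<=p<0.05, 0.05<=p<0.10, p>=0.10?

p-value bracket: 0.01<=p<0.05

Row totals [36, 57], col totals [52, 41], n=93
χ² = (25−20.13)²/20.13 + (11−15.87)²/15.87 + (27−31.87)²/31.87 + (30−25.13)²/25.13 = 4.3623
df = 1
p-value (upper-tail) = 0.03674
→ bracket: 0.01<=p<0.05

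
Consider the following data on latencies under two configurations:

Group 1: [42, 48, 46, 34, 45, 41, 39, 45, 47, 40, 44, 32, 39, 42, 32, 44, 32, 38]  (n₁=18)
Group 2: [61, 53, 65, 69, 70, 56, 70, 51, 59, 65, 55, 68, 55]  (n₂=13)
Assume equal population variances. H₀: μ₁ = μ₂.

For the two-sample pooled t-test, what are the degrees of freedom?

degrees of freedom = 29

df = n₁ + n₂ − 2 = 18 + 13 − 2 = 29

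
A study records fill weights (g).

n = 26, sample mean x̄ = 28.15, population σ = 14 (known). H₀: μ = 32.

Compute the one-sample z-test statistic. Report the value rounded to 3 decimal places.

test statistic = -1.402

SE = σ/√n = 14/√26 = 2.7456
z = (x̄−μ₀)/SE = (28.15−32)/2.7456 = -1.4022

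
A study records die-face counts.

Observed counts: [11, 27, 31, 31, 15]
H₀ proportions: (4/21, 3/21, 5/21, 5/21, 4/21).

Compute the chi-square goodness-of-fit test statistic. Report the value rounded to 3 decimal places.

n = 115; E_i = n·p_i = [21.90, 16.43, 27.38, 27.38, 21.90]
χ² = (11−21.90)²/21.90 + (27−16.43)²/16.43 + (31−27.38)²/27.38 + (31−27.38)²/27.38 + (15−21.90)²/21.90 = 15.3643
df = 4

test statistic = 15.364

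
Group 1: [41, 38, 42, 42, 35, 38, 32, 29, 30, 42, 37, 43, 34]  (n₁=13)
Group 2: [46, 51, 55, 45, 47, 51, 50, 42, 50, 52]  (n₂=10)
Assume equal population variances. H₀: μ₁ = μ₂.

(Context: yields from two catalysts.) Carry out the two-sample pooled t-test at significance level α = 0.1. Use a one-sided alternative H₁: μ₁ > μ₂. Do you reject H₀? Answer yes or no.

x̄₁=37.154, s₁=4.828, n₁=13
x̄₂=48.900, s₂=3.843, n₂=10
s_p² = [12·4.828² + 9·3.843²]/21 = 19.6473
SE = √(s_p²·(1/13+1/10)) = 1.8644
t = (37.154−48.900)/1.8644 = -6.3002
df = 21
p-value (one-sided, H₁ greater) = 1.00000
At α=0.1: p ≥ α → fail to reject H₀

reject H₀: no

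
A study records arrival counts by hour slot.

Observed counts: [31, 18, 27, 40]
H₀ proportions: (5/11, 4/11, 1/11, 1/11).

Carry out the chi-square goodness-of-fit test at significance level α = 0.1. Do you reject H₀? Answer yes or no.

n = 116; E_i = n·p_i = [52.73, 42.18, 10.55, 10.55]
χ² = (31−52.73)²/52.73 + (18−42.18)²/42.18 + (27−10.55)²/10.55 + (40−10.55)²/10.55 = 130.7603
df = 3
p-value (upper-tail) = 0.00000
At α=0.1: p < α → reject H₀

reject H₀: yes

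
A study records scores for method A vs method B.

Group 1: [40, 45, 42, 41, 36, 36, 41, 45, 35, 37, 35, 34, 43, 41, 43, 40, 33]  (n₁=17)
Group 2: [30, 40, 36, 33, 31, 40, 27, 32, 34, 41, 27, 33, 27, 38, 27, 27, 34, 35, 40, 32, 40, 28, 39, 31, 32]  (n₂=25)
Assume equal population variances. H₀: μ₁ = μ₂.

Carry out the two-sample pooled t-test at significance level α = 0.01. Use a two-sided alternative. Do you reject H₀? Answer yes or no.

reject H₀: yes

x̄₁=39.235, s₁=3.882, n₁=17
x̄₂=33.360, s₂=4.821, n₂=25
s_p² = [16·3.882² + 24·4.821²]/40 = 19.9705
SE = √(s_p²·(1/17+1/25)) = 1.4048
t = (39.235−33.360)/1.4048 = 4.1822
df = 40
p-value (two-sided) = 0.00015
At α=0.01: p < α → reject H₀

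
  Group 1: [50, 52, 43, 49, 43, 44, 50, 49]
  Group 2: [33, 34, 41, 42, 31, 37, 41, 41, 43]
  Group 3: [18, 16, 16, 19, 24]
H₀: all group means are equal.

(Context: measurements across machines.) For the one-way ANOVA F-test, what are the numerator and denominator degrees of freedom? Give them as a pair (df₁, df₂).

degrees of freedom = [2, 19]

k = 3 groups, N = 22 total
df = (k−1, N−k) = (3−1, 22−3) = (2, 19)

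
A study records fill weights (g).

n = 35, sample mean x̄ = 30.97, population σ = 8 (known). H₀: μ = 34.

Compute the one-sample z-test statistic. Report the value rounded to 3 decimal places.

SE = σ/√n = 8/√35 = 1.3522
z = (x̄−μ₀)/SE = (30.97−34)/1.3522 = -2.2407

test statistic = -2.241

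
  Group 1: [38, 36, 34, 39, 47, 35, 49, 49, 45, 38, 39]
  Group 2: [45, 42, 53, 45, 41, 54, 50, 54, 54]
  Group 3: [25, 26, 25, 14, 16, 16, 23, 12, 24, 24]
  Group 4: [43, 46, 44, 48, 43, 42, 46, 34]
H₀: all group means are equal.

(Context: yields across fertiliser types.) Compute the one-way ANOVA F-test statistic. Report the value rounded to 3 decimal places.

test statistic = 53.331

Group means [40.82, 48.67, 20.50, 43.25], grand mean 37.842
SSB = Σnᵢ(x̄ᵢ−x̄)² = 4393.416; SSW = ΣΣ(x−x̄ᵢ)² = 933.636
MSB = 4393.416/3 = 1464.4721; MSW = 933.636/34 = 27.4599
F = MSB/MSW = 53.3313
df = (3, 34)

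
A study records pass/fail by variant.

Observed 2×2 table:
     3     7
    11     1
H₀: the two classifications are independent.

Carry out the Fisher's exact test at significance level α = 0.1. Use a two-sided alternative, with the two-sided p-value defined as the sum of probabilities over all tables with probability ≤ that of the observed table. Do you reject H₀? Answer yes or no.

Margins: r₁=10, r₂=12, c₁=14, c₂=8, n=22
p_obs = C(10,3)·C(12,11)/C(22,14); sum pmf over tables with pmf ≤ p_obs
p-value (two-sided) = 0.00619
At α=0.1: p < α → reject H₀

reject H₀: yes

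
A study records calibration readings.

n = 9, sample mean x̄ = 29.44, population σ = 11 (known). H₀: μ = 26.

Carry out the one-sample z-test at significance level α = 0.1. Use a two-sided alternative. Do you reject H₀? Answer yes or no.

SE = σ/√n = 11/√9 = 3.6667
z = (x̄−μ₀)/SE = (29.44−26)/3.6667 = 0.9382
p-value (two-sided) = 0.34815
At α=0.1: p ≥ α → fail to reject H₀

reject H₀: no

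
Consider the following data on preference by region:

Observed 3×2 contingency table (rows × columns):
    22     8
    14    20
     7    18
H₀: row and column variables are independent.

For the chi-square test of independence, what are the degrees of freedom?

degrees of freedom = 2

df = (r−1)(c−1) = (3−1)·(2−1) = 2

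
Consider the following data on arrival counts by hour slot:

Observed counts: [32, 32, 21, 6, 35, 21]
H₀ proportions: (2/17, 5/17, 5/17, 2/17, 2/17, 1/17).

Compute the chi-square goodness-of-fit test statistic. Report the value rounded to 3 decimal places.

test statistic = 70.010

n = 147; E_i = n·p_i = [17.29, 43.24, 43.24, 17.29, 17.29, 8.65]
χ² = (32−17.29)²/17.29 + (32−43.24)²/43.24 + (21−43.24)²/43.24 + (6−17.29)²/17.29 + (35−17.29)²/17.29 + (21−8.65)²/8.65 = 70.0102
df = 5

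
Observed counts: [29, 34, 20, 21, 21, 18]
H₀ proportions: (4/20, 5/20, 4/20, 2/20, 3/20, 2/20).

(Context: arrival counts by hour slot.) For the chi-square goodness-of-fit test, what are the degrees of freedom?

degrees of freedom = 5

df = k − 1 = 6 − 1 = 5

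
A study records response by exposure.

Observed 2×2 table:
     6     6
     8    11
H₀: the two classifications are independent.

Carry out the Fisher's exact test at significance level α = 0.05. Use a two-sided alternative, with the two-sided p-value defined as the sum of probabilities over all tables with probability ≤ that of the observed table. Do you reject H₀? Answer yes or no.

reject H₀: no

Margins: r₁=12, r₂=19, c₁=14, c₂=17, n=31
p_obs = C(12,6)·C(19,8)/C(31,14); sum pmf over tables with pmf ≤ p_obs
p-value (two-sided) = 0.72410
At α=0.05: p ≥ α → fail to reject H₀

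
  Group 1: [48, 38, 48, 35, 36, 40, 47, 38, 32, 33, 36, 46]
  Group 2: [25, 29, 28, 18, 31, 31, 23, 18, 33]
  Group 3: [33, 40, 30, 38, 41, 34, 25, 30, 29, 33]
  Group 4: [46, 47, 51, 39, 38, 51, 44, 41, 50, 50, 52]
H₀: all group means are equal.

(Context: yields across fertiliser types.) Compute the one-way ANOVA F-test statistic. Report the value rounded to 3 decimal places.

test statistic = 24.739

Group means [39.75, 26.22, 33.30, 46.27], grand mean 37.024
SSB = Σnᵢ(x̄ᵢ−x̄)² = 2218.889; SSW = ΣΣ(x−x̄ᵢ)² = 1136.087
MSB = 2218.889/3 = 739.6296; MSW = 1136.087/38 = 29.8970
F = MSB/MSW = 24.7392
df = (3, 38)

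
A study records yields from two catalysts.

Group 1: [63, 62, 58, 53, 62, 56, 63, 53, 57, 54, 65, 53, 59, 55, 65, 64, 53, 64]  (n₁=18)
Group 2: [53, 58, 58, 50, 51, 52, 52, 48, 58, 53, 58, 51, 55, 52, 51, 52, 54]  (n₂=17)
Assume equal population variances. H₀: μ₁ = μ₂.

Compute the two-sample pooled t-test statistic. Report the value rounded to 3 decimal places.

test statistic = 4.110

x̄₁=58.833, s₁=4.668, n₁=18
x̄₂=53.294, s₂=3.098, n₂=17
s_p² = [17·4.668² + 16·3.098²]/33 = 15.8797
SE = √(s_p²·(1/18+1/17)) = 1.3477
t = (58.833−53.294)/1.3477 = 4.1101
df = 33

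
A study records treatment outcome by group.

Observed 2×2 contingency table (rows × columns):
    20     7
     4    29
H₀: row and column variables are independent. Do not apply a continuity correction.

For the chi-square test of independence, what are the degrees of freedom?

df = (r−1)(c−1) = (2−1)·(2−1) = 1

degrees of freedom = 1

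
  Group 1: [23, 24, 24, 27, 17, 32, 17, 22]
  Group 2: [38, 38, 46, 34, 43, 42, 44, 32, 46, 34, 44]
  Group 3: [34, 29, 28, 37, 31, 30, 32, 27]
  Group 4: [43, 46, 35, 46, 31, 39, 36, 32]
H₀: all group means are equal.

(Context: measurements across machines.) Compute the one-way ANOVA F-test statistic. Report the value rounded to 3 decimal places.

test statistic = 21.326

Group means [23.25, 40.09, 31.00, 38.50], grand mean 33.800
SSB = Σnᵢ(x̄ᵢ−x̄)² = 1565.191; SSW = ΣΣ(x−x̄ᵢ)² = 758.409
MSB = 1565.191/3 = 521.7303; MSW = 758.409/31 = 24.4648
F = MSB/MSW = 21.3257
df = (3, 31)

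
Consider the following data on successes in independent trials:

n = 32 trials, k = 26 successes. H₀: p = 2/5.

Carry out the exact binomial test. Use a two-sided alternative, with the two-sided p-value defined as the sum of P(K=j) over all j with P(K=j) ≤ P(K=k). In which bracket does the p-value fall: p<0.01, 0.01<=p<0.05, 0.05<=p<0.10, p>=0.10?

Exact binomial: n=32, k=26, p₀=2/5=0.4000
P(X=j) = C(n,j)·p₀^j·(1−p₀)^(n−j); p = Σ P(X=j) over j with P(X=j) ≤ P(X=26)
p-value (two-sided) = 0.00000
→ bracket: p<0.01

p-value bracket: p<0.01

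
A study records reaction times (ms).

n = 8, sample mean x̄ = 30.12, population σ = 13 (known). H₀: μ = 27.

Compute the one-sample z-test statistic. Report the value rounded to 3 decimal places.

test statistic = 0.679

SE = σ/√n = 13/√8 = 4.5962
z = (x̄−μ₀)/SE = (30.12−27)/4.5962 = 0.6788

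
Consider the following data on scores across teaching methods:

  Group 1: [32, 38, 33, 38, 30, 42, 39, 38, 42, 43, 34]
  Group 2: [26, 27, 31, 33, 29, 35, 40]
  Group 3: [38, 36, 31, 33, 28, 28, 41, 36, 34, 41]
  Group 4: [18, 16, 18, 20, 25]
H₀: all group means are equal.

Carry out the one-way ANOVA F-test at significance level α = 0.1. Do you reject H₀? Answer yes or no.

reject H₀: yes

Group means [37.18, 31.57, 34.60, 19.40], grand mean 32.515
SSB = Σnᵢ(x̄ᵢ−x̄)² = 1149.292; SSW = ΣΣ(x−x̄ᵢ)² = 582.951
MSB = 1149.292/3 = 383.0973; MSW = 582.951/29 = 20.1017
F = MSB/MSW = 19.0579
df = (3, 29)
p-value (upper-tail) = 0.00000
At α=0.1: p < α → reject H₀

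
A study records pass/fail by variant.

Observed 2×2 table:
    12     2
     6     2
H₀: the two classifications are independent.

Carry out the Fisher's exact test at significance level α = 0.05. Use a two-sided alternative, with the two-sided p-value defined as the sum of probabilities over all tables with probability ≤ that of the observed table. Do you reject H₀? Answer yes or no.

reject H₀: no

Margins: r₁=14, r₂=8, c₁=18, c₂=4, n=22
p_obs = C(14,12)·C(8,6)/C(22,18); sum pmf over tables with pmf ≤ p_obs
p-value (two-sided) = 0.60191
At α=0.05: p ≥ α → fail to reject H₀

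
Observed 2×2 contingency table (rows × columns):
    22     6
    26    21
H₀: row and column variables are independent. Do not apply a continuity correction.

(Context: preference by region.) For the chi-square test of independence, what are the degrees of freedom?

df = (r−1)(c−1) = (2−1)·(2−1) = 1

degrees of freedom = 1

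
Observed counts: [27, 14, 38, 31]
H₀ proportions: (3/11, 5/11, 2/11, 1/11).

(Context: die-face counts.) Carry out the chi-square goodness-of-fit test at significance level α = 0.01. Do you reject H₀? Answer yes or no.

reject H₀: yes

n = 110; E_i = n·p_i = [30.00, 50.00, 20.00, 10.00]
χ² = (27−30.00)²/30.00 + (14−50.00)²/50.00 + (38−20.00)²/20.00 + (31−10.00)²/10.00 = 86.5200
df = 3
p-value (upper-tail) = 0.00000
At α=0.01: p < α → reject H₀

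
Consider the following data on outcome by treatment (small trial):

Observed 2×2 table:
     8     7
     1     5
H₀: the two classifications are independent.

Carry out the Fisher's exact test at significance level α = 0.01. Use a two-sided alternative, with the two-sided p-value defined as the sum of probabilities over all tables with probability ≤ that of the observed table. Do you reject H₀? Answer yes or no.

reject H₀: no

Margins: r₁=15, r₂=6, c₁=9, c₂=12, n=21
p_obs = C(15,8)·C(6,1)/C(21,9); sum pmf over tables with pmf ≤ p_obs
p-value (two-sided) = 0.17780
At α=0.01: p ≥ α → fail to reject H₀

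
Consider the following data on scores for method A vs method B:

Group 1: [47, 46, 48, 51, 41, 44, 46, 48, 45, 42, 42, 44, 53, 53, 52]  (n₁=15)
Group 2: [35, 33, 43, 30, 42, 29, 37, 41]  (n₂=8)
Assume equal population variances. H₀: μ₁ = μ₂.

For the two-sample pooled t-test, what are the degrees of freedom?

degrees of freedom = 21

df = n₁ + n₂ − 2 = 15 + 8 − 2 = 21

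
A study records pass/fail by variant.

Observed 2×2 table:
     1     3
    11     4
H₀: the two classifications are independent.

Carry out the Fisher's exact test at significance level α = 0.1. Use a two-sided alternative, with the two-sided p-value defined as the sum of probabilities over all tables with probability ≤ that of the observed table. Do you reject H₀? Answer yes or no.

reject H₀: no

Margins: r₁=4, r₂=15, c₁=12, c₂=7, n=19
p_obs = C(4,1)·C(15,11)/C(19,12); sum pmf over tables with pmf ≤ p_obs
p-value (two-sided) = 0.11739
At α=0.1: p ≥ α → fail to reject H₀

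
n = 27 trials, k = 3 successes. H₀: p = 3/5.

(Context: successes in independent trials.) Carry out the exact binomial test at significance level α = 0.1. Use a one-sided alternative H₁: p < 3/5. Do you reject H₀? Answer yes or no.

reject H₀: yes

Exact binomial: n=27, k=3, p₀=3/5=0.6000
P(X≤3) from Σ C(n,i)·p₀^i·(1−p₀)^(n−i)
p-value (one-sided, H₁ less) = 0.00000
At α=0.1: p < α → reject H₀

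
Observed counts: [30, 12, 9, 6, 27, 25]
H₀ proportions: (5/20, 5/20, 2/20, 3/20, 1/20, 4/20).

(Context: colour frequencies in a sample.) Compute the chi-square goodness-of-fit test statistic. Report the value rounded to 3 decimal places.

n = 109; E_i = n·p_i = [27.25, 27.25, 10.90, 16.35, 5.45, 21.80]
χ² = (30−27.25)²/27.25 + (12−27.25)²/27.25 + (9−10.90)²/10.90 + (6−16.35)²/16.35 + (27−5.45)²/5.45 + (25−21.80)²/21.80 = 101.3761
df = 5

test statistic = 101.376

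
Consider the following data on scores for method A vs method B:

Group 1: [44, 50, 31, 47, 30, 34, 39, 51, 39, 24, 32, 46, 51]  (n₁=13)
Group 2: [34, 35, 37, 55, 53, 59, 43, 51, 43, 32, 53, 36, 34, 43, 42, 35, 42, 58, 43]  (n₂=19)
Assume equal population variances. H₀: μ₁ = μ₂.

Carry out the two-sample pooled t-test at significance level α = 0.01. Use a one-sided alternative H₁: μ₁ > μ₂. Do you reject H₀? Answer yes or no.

x̄₁=39.846, s₁=9.045, n₁=13
x̄₂=43.579, s₂=8.758, n₂=19
s_p² = [12·9.045² + 18·8.758²]/30 = 78.7441
SE = √(s_p²·(1/13+1/19)) = 3.1940
t = (39.846−43.579)/3.1940 = -1.1687
df = 30
p-value (one-sided, H₁ greater) = 0.87413
At α=0.01: p ≥ α → fail to reject H₀

reject H₀: no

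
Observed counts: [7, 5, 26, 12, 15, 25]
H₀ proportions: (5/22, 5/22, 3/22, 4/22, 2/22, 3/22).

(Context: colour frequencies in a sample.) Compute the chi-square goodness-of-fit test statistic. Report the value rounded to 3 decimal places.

n = 90; E_i = n·p_i = [20.45, 20.45, 12.27, 16.36, 8.18, 12.27]
χ² = (7−20.45)²/20.45 + (5−20.45)²/20.45 + (26−12.27)²/12.27 + (12−16.36)²/16.36 + (15−8.18)²/8.18 + (25−12.27)²/12.27 = 55.9252
df = 5

test statistic = 55.925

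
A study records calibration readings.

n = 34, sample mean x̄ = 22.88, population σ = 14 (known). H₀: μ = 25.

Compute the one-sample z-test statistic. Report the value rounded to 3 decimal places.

test statistic = -0.883

SE = σ/√n = 14/√34 = 2.4010
z = (x̄−μ₀)/SE = (22.88−25)/2.4010 = -0.8830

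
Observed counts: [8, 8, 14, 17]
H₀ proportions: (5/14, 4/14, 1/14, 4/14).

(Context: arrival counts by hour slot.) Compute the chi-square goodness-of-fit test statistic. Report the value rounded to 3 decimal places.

n = 47; E_i = n·p_i = [16.79, 13.43, 3.36, 13.43]
χ² = (8−16.79)²/16.79 + (8−13.43)²/13.43 + (14−3.36)²/3.36 + (17−13.43)²/13.43 = 41.4830
df = 3

test statistic = 41.483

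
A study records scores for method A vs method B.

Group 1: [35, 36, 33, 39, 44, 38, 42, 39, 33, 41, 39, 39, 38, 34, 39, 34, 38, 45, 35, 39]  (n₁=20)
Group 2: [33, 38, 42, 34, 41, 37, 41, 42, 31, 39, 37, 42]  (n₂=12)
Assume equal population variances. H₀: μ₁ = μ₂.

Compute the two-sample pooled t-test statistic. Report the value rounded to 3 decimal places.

x̄₁=38.000, s₁=3.403, n₁=20
x̄₂=38.083, s₂=3.801, n₂=12
s_p² = [19·3.403² + 11·3.801²]/30 = 12.6306
SE = √(s_p²·(1/20+1/12)) = 1.2977
t = (38.000−38.083)/1.2977 = -0.0642
df = 30

test statistic = -0.064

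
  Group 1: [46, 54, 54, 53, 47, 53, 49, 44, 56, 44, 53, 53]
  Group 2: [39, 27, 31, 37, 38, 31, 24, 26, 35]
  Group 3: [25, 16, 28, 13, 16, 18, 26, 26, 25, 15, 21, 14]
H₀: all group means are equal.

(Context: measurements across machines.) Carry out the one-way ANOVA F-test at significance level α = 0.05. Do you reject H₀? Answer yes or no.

reject H₀: yes

Group means [50.50, 32.00, 20.25], grand mean 34.455
SSB = Σnᵢ(x̄ᵢ−x̄)² = 5564.932; SSW = ΣΣ(x−x̄ᵢ)² = 777.250
MSB = 5564.932/2 = 2782.4659; MSW = 777.250/30 = 25.9083
F = MSB/MSW = 107.3966
df = (2, 30)
p-value (upper-tail) = 0.00000
At α=0.05: p < α → reject H₀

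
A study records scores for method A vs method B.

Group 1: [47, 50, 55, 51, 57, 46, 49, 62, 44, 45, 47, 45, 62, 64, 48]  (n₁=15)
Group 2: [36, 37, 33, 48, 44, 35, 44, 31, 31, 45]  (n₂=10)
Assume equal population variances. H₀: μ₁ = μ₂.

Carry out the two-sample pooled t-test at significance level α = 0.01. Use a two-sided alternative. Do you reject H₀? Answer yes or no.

x̄₁=51.467, s₁=6.823, n₁=15
x̄₂=38.400, s₂=6.293, n₂=10
s_p² = [14·6.823² + 9·6.293²]/23 = 43.8319
SE = √(s_p²·(1/15+1/10)) = 2.7028
t = (51.467−38.400)/2.7028 = 4.8344
df = 23
p-value (two-sided) = 0.00007
At α=0.01: p < α → reject H₀

reject H₀: yes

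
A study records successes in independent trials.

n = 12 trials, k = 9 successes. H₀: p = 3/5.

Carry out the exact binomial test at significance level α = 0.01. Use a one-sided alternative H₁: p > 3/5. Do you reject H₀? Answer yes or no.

reject H₀: no

Exact binomial: n=12, k=9, p₀=3/5=0.6000
P(X≥9) from Σ C(n,i)·p₀^i·(1−p₀)^(n−i)
p-value (one-sided, H₁ greater) = 0.22534
At α=0.01: p ≥ α → fail to reject H₀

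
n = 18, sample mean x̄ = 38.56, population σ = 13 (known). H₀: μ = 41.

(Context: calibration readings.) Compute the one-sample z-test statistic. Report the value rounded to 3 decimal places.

test statistic = -0.796

SE = σ/√n = 13/√18 = 3.0641
z = (x̄−μ₀)/SE = (38.56−41)/3.0641 = -0.7963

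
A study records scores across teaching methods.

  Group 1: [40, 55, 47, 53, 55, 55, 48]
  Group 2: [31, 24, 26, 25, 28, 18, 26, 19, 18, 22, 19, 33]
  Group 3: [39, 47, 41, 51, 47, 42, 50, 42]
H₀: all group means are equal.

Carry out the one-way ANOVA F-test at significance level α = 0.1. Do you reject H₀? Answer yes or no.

Group means [50.43, 24.08, 44.88], grand mean 37.074
SSB = Σnᵢ(x̄ᵢ−x̄)² = 3760.346; SSW = ΣΣ(x−x̄ᵢ)² = 615.506
MSB = 3760.346/2 = 1880.1729; MSW = 615.506/24 = 25.6461
F = MSB/MSW = 73.3123
df = (2, 24)
p-value (upper-tail) = 0.00000
At α=0.1: p < α → reject H₀

reject H₀: yes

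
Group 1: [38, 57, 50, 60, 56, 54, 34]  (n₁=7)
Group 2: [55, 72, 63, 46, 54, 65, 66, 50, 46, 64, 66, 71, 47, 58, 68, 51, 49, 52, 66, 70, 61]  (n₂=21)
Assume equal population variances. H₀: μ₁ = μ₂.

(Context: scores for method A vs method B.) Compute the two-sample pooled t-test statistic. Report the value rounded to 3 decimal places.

x̄₁=49.857, s₁=10.007, n₁=7
x̄₂=59.048, s₂=8.834, n₂=21
s_p² = [6·10.007² + 20·8.834²]/26 = 83.1465
SE = √(s_p²·(1/7+1/21)) = 3.9796
t = (49.857−59.048)/3.9796 = -2.3094
df = 26

test statistic = -2.309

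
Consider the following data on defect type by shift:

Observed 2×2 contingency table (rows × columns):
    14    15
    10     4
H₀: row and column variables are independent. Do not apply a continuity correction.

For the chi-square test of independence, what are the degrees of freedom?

df = (r−1)(c−1) = (2−1)·(2−1) = 1

degrees of freedom = 1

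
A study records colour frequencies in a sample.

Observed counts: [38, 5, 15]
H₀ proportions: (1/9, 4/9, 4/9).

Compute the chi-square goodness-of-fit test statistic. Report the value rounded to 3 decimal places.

test statistic = 175.767

n = 58; E_i = n·p_i = [6.44, 25.78, 25.78]
χ² = (38−6.44)²/6.44 + (5−25.78)²/25.78 + (15−25.78)²/25.78 = 175.7672
df = 2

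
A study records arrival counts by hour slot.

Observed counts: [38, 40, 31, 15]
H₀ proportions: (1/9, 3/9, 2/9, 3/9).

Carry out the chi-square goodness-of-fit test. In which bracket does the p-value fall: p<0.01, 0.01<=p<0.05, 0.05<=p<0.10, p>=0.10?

p-value bracket: p<0.01

n = 124; E_i = n·p_i = [13.78, 41.33, 27.56, 41.33]
χ² = (38−13.78)²/13.78 + (40−41.33)²/41.33 + (31−27.56)²/27.56 + (15−41.33)²/41.33 = 59.8347
df = 3
p-value (upper-tail) = 0.00000
→ bracket: p<0.01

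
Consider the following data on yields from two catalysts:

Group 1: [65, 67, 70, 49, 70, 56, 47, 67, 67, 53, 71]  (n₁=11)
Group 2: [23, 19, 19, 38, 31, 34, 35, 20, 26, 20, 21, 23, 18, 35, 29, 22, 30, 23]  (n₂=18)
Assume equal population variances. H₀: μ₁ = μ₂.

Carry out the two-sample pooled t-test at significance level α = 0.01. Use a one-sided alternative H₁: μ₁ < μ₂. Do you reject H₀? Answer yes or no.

x̄₁=62.000, s₁=8.967, n₁=11
x̄₂=25.889, s₂=6.516, n₂=18
s_p² = [10·8.967² + 17·6.516²]/27 = 56.5103
SE = √(s_p²·(1/11+1/18)) = 2.8769
t = (62.000−25.889)/2.8769 = 12.5519
df = 27
p-value (one-sided, H₁ less) = 1.00000
At α=0.01: p ≥ α → fail to reject H₀

reject H₀: no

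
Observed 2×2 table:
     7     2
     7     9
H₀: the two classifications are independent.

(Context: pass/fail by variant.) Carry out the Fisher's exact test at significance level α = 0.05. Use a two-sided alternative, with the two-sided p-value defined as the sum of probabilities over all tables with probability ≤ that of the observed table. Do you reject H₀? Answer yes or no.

reject H₀: no

Margins: r₁=9, r₂=16, c₁=14, c₂=11, n=25
p_obs = C(9,7)·C(16,7)/C(25,14); sum pmf over tables with pmf ≤ p_obs
p-value (two-sided) = 0.20772
At α=0.05: p ≥ α → fail to reject H₀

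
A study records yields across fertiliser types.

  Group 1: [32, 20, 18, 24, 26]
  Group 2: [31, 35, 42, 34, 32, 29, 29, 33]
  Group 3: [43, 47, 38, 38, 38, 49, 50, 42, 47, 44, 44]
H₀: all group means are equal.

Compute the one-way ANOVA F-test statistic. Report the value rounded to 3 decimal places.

test statistic = 34.583

Group means [24.00, 33.12, 43.64], grand mean 36.042
SSB = Σnᵢ(x̄ᵢ−x̄)² = 1427.538; SSW = ΣΣ(x−x̄ᵢ)² = 433.420
MSB = 1427.538/2 = 713.7689; MSW = 433.420/21 = 20.6391
F = MSB/MSW = 34.5834
df = (2, 21)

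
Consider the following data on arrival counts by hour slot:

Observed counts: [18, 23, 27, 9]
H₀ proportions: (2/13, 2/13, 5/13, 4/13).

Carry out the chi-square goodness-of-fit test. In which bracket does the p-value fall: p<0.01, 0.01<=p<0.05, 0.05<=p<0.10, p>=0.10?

p-value bracket: p<0.01

n = 77; E_i = n·p_i = [11.85, 11.85, 29.62, 23.69]
χ² = (18−11.85)²/11.85 + (23−11.85)²/11.85 + (27−29.62)²/29.62 + (9−23.69)²/23.69 = 23.0409
df = 3
p-value (upper-tail) = 0.00004
→ bracket: p<0.01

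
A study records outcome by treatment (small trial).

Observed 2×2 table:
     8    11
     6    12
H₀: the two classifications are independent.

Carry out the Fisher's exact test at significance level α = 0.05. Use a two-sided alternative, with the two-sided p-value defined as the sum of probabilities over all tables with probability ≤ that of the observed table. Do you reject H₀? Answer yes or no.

reject H₀: no

Margins: r₁=19, r₂=18, c₁=14, c₂=23, n=37
p_obs = C(19,8)·C(18,6)/C(37,14); sum pmf over tables with pmf ≤ p_obs
p-value (two-sided) = 0.73743
At α=0.05: p ≥ α → fail to reject H₀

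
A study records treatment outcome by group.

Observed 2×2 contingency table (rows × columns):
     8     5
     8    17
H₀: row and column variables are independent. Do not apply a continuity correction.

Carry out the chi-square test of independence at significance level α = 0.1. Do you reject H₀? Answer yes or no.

Row totals [13, 25], col totals [16, 22], n=38
χ² = (8−5.47)²/5.47 + (5−7.53)²/7.53 + (8−10.53)²/10.53 + (17−14.47)²/14.47 = 3.0613
df = 1
p-value (upper-tail) = 0.08018
At α=0.1: p < α → reject H₀

reject H₀: yes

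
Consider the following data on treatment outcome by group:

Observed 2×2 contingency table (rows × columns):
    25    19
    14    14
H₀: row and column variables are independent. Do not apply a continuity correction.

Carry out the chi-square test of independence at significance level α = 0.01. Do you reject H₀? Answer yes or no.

reject H₀: no

Row totals [44, 28], col totals [39, 33], n=72
χ² = (25−23.83)²/23.83 + (19−20.17)²/20.17 + (14−15.17)²/15.17 + (14−12.83)²/12.83 = 0.3204
df = 1
p-value (upper-tail) = 0.57136
At α=0.01: p ≥ α → fail to reject H₀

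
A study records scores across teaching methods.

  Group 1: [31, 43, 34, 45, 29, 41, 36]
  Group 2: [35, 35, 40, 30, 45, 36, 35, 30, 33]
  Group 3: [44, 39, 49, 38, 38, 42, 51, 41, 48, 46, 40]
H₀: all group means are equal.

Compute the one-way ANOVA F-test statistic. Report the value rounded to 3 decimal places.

Group means [37.00, 35.44, 43.27], grand mean 39.037
SSB = Σnᵢ(x̄ᵢ−x̄)² = 342.559; SSW = ΣΣ(x−x̄ᵢ)² = 618.404
MSB = 342.559/2 = 171.2795; MSW = 618.404/24 = 25.7668
F = MSB/MSW = 6.6473
df = (2, 24)

test statistic = 6.647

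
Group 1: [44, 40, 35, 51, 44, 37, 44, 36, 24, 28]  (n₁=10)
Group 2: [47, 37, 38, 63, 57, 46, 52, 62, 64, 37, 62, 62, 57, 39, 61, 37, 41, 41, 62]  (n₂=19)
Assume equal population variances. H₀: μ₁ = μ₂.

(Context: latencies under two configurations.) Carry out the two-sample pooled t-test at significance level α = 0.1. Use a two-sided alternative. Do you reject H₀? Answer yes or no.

x̄₁=38.300, s₁=8.097, n₁=10
x̄₂=50.789, s₂=10.830, n₂=19
s_p² = [9·8.097² + 18·10.830²]/27 = 100.0466
SE = √(s_p²·(1/10+1/19)) = 3.9077
t = (38.300−50.789)/3.9077 = -3.1961
df = 27
p-value (two-sided) = 0.00353
At α=0.1: p < α → reject H₀

reject H₀: yes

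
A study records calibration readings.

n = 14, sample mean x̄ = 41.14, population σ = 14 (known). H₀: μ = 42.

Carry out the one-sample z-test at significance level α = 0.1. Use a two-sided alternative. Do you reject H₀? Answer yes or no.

reject H₀: no

SE = σ/√n = 14/√14 = 3.7417
z = (x̄−μ₀)/SE = (41.14−42)/3.7417 = -0.2298
p-value (two-sided) = 0.81821
At α=0.1: p ≥ α → fail to reject H₀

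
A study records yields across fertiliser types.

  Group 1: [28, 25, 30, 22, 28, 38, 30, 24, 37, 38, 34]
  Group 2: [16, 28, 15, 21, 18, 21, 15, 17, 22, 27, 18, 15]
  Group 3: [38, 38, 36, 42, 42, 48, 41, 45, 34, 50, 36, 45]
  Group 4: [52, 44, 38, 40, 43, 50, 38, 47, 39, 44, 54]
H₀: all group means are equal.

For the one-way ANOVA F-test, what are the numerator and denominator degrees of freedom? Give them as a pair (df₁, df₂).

degrees of freedom = [3, 42]

k = 4 groups, N = 46 total
df = (k−1, N−k) = (4−1, 46−4) = (3, 42)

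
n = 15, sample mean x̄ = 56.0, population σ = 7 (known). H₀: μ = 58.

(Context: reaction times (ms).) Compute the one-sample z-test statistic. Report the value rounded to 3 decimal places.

test statistic = -1.107

SE = σ/√n = 7/√15 = 1.8074
z = (x̄−μ₀)/SE = (56.0−58)/1.8074 = -1.1066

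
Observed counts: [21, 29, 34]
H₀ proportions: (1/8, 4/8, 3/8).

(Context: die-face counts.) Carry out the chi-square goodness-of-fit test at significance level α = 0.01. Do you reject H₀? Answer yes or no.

n = 84; E_i = n·p_i = [10.50, 42.00, 31.50]
χ² = (21−10.50)²/10.50 + (29−42.00)²/42.00 + (34−31.50)²/31.50 = 14.7222
df = 2
p-value (upper-tail) = 0.00064
At α=0.01: p < α → reject H₀

reject H₀: yes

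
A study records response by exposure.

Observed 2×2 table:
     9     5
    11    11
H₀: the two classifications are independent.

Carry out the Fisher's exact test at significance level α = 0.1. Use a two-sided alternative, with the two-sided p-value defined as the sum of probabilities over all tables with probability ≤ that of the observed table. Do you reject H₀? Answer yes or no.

reject H₀: no

Margins: r₁=14, r₂=22, c₁=20, c₂=16, n=36
p_obs = C(14,9)·C(22,11)/C(36,20); sum pmf over tables with pmf ≤ p_obs
p-value (two-sided) = 0.50067
At α=0.1: p ≥ α → fail to reject H₀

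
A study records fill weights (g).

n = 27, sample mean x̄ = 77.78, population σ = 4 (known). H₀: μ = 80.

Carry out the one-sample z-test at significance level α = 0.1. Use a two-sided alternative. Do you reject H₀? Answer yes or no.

reject H₀: yes

SE = σ/√n = 4/√27 = 0.7698
z = (x̄−μ₀)/SE = (77.78−80)/0.7698 = -2.8839
p-value (two-sided) = 0.00393
At α=0.1: p < α → reject H₀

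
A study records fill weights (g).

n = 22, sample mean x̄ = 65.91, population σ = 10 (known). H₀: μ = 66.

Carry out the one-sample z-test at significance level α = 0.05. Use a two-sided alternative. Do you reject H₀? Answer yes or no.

SE = σ/√n = 10/√22 = 2.1320
z = (x̄−μ₀)/SE = (65.91−66)/2.1320 = -0.0422
p-value (two-sided) = 0.96633
At α=0.05: p ≥ α → fail to reject H₀

reject H₀: no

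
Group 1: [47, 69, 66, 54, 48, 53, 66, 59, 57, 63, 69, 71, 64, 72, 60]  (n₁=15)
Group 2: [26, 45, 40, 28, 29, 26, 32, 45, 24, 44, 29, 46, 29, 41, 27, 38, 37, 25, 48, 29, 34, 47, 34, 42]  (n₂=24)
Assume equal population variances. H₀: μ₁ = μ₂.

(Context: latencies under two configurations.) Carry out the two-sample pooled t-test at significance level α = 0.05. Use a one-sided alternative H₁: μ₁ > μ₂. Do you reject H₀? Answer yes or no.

reject H₀: yes

x̄₁=61.200, s₁=8.064, n₁=15
x̄₂=35.208, s₂=8.043, n₂=24
s_p² = [14·8.064² + 23·8.043²]/37 = 64.8205
SE = √(s_p²·(1/15+1/24)) = 2.6499
t = (61.200−35.208)/2.6499 = 9.8084
df = 37
p-value (one-sided, H₁ greater) = 0.00000
At α=0.05: p < α → reject H₀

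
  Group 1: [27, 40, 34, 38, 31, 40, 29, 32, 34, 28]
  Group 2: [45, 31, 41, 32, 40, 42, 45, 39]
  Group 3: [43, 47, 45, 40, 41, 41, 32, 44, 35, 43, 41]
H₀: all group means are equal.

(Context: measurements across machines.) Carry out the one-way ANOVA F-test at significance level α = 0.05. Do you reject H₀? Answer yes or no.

Group means [33.30, 39.38, 41.09], grand mean 37.931
SSB = Σnᵢ(x̄ᵢ−x̄)² = 340.978; SSW = ΣΣ(x−x̄ᵢ)² = 590.884
MSB = 340.978/2 = 170.4890; MSW = 590.884/26 = 22.7263
F = MSB/MSW = 7.5018
df = (2, 26)
p-value (upper-tail) = 0.00268
At α=0.05: p < α → reject H₀

reject H₀: yes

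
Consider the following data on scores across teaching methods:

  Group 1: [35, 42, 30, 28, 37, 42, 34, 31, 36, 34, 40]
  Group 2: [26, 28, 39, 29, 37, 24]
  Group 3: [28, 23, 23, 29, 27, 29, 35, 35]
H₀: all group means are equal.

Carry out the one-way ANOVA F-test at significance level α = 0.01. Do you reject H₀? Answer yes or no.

Group means [35.36, 30.50, 28.62], grand mean 32.040
SSB = Σnᵢ(x̄ᵢ−x̄)² = 229.040; SSW = ΣΣ(x−x̄ᵢ)² = 551.920
MSB = 229.040/2 = 114.5198; MSW = 551.920/22 = 25.0873
F = MSB/MSW = 4.5649
df = (2, 22)
p-value (upper-tail) = 0.02196
At α=0.01: p ≥ α → fail to reject H₀

reject H₀: no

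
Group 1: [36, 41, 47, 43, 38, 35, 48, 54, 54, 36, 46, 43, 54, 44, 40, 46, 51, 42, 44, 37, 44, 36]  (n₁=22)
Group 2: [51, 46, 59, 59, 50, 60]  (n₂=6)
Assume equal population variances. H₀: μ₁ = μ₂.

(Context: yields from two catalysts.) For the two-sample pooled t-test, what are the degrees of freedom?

degrees of freedom = 26

df = n₁ + n₂ − 2 = 22 + 6 − 2 = 26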